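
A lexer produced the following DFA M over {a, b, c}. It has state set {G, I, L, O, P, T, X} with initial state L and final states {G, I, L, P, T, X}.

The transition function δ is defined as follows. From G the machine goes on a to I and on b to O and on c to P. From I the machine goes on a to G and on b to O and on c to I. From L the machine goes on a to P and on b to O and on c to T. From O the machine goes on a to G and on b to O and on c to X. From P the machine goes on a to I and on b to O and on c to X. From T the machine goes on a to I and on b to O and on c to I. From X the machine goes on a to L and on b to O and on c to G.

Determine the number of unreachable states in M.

A breadth-first search from the start state visits every state.

0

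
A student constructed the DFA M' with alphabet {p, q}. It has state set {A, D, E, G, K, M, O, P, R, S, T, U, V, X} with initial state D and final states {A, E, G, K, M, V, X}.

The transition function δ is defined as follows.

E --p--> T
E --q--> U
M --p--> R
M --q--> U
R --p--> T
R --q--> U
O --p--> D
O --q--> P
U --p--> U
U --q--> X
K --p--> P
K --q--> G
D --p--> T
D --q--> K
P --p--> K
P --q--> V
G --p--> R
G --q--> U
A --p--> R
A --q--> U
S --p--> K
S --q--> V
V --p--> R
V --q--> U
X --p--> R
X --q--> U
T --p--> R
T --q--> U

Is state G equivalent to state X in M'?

States {A,E,M,O,S} cannot be reached from the start state, so discard them.
P0 = {G,K,V,X} | {D,P,R,T,U}.
On input q, block {G,K,V,X} splits into {G,V,X} and {K}.
Split {D,P,R,T,U} by δ(·,p) → {D,R,T,U} and {P}.
Refine {D,R,T,U} on symbol q: members go to different blocks, giving {R,T} and {U} and {D}.
No further refinement is possible. Final partition (6 blocks): {G,V,X} | {R,T} | {K} | {P} | {U} | {D}.
G and X lie in the same block of the stable partition, so they are equivalent — no string distinguishes them.

Yes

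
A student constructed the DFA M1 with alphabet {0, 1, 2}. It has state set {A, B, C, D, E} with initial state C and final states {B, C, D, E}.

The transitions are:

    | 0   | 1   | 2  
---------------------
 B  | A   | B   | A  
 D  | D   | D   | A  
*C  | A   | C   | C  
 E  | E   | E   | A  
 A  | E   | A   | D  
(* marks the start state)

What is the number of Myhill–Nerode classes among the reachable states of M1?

3

Reachable states from the start: {A,C,D,E}. Unreachable: {B} — drop them.
P0 = {C,D,E} | {A}.
Split {C,D,E} by δ(·,0) → {D,E} and {C}.
Stable partition: {D,E} | {A} | {C} — 3 equivalence classes.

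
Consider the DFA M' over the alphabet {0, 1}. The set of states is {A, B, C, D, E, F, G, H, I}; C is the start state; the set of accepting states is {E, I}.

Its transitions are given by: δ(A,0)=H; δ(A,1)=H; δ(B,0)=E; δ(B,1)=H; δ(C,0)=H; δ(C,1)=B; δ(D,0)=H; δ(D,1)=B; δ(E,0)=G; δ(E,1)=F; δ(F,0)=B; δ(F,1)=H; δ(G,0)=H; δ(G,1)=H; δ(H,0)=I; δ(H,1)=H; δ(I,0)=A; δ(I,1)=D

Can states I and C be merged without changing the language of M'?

No

All states are reachable from the start state.
Initial partition by acceptance: {E,I} | {A,B,C,D,F,G,H}.
Refine {A,B,C,D,F,G,H} on symbol 0: members go to different blocks, giving {A,C,D,F,G} and {B,H}.
Stable partition: {E,I} | {A,C,D,F,G} | {B,H} — 3 equivalence classes.
I and C end up in different blocks, so they are distinguishable. For instance, the string 'ε' is accepted from only I.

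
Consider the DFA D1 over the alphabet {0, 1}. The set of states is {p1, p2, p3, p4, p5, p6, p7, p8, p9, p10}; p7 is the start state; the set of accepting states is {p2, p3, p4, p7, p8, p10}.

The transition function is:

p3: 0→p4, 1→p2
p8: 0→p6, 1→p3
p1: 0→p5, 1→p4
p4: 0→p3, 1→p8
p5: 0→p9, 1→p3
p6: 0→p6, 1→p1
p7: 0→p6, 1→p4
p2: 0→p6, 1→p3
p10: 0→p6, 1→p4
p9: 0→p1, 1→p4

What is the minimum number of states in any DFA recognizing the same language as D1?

States {p10} cannot be reached from the start state, so discard them.
Start with accepting vs non-accepting: {p2,p3,p4,p7,p8} | {p1,p5,p6,p9}.
Refine {p2,p3,p4,p7,p8} on symbol 0: members go to different blocks, giving {p2,p7,p8} and {p3,p4}.
On input 1, block {p1,p5,p6,p9} splits into {p1,p5,p9} and {p6}.
The partition is now stable with 4 blocks: {p2,p7,p8} | {p1,p5,p9} | {p3,p4} | {p6}.

4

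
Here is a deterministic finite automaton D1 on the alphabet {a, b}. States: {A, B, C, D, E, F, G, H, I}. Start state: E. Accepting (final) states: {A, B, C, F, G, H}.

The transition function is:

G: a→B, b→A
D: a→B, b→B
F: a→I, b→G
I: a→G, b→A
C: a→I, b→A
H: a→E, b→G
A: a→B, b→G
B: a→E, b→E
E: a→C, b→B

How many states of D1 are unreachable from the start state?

BFS from E reaches {A, B, C, E, G, I}; the 3 state(s) D, F, H are never visited.

3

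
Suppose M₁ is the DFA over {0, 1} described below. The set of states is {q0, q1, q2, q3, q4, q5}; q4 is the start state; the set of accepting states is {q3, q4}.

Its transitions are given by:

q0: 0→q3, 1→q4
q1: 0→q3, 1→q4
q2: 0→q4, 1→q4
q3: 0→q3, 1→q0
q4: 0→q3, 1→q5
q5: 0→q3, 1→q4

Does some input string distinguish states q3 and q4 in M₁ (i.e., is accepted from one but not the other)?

No

Reachable states from the start: {q0,q3,q4,q5}. Unreachable: {q1,q2} — drop them.
Start with accepting vs non-accepting: {q3,q4} | {q0,q5}.
The partition is now stable with 2 blocks: {q3,q4} | {q0,q5}.
q3 and q4 lie in the same block of the stable partition, so they are equivalent — no string distinguishes them.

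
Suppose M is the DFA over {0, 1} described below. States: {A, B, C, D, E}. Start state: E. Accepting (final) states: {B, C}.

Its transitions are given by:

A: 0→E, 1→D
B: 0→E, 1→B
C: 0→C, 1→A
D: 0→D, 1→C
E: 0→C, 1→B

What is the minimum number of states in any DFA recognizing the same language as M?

P0 = {B,C} | {A,D,E}.
Split {B,C} by δ(·,0) → {B} and {C}.
On input 0, block {A,D,E} splits into {A,D} and {E}.
On input 0, block {A,D} splits into {A} and {D}.
The partition is now stable with 5 blocks: {B} | {A} | {C} | {E} | {D}.

5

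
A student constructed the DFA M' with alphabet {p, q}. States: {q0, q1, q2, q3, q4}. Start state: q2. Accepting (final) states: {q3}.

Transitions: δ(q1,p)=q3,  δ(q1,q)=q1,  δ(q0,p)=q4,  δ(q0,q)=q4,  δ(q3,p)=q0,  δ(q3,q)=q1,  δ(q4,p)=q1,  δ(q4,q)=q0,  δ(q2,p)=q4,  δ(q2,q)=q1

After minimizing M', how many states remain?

5

Every state is reachable, so we keep all 5.
P0 = {q3} | {q0,q1,q2,q4}.
Split {q0,q1,q2,q4} by δ(·,p) → {q0,q2,q4} and {q1}.
Split {q0,q2,q4} by δ(·,p) → {q0,q2} and {q4}.
On input q, block {q0,q2} splits into {q0} and {q2}.
Stable partition: {q3} | {q0} | {q1} | {q4} | {q2} — 5 equivalence classes.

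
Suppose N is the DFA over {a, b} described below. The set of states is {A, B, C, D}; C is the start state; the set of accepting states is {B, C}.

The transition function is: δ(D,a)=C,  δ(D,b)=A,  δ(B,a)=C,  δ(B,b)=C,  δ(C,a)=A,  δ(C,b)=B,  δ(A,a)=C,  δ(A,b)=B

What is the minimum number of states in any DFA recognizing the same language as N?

3

States {D} cannot be reached from the start state, so discard them.
Initial partition by acceptance: {B,C} | {A}.
Split {B,C} by δ(·,a) → {B} and {C}.
No further refinement is possible. Final partition (3 blocks): {B} | {A} | {C}.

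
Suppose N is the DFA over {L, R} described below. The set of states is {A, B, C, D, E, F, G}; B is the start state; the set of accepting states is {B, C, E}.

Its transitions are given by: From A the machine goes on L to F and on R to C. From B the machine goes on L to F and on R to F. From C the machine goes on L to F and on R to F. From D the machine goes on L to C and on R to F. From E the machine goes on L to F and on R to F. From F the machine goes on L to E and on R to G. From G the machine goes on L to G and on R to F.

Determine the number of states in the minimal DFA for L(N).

First remove the unreachable states {A,C,D}; 4 states remain.
Start with accepting vs non-accepting: {B,E} | {F,G}.
Refine {F,G} on symbol L: members go to different blocks, giving {F} and {G}.
Stable partition: {B,E} | {F} | {G} — 3 equivalence classes.

3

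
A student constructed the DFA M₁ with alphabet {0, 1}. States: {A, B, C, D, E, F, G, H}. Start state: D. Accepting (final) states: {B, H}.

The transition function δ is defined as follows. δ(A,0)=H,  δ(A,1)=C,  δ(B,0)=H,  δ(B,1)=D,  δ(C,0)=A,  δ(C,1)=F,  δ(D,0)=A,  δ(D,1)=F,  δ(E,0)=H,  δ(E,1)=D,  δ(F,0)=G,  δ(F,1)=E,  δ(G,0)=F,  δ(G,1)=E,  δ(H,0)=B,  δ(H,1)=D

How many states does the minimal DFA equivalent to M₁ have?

4

Initial partition by acceptance: {B,H} | {A,C,D,E,F,G}.
On input 0, block {A,C,D,E,F,G} splits into {C,D,F,G} and {A,E}.
Refine {C,D,F,G} on symbol 0: members go to different blocks, giving {C,D} and {F,G}.
No further refinement is possible. Final partition (4 blocks): {B,H} | {C,D} | {A,E} | {F,G}.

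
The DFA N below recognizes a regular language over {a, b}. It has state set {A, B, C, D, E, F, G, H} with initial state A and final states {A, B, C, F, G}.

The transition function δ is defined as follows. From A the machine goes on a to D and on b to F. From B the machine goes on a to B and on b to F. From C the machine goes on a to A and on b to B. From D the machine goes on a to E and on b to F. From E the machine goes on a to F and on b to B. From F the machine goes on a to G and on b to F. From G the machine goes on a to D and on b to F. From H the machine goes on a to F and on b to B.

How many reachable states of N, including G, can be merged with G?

2

First remove the unreachable states {C,H}; 6 states remain.
Initial partition by acceptance: {A,B,F,G} | {D,E}.
Split {A,B,F,G} by δ(·,a) → {A,G} and {B,F}.
Refine {D,E} on symbol a: members go to different blocks, giving {D} and {E}.
Refine {B,F} on symbol a: members go to different blocks, giving {B} and {F}.
Stable partition: {A,G} | {D} | {B} | {E} | {F} — 5 equivalence classes.
The equivalence class containing G is {A,G}, of size 2.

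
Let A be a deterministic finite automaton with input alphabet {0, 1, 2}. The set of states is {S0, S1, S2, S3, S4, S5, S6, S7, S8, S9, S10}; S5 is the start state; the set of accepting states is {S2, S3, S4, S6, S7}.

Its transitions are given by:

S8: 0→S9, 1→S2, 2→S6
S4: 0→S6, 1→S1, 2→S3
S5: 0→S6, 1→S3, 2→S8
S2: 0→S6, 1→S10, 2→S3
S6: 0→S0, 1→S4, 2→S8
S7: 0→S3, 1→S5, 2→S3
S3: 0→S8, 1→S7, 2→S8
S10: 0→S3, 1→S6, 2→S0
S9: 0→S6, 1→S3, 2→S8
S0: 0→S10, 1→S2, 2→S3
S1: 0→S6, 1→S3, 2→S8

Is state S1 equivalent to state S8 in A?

No

P0 = {S2,S3,S4,S6,S7} | {S0,S1,S5,S8,S9,S10}.
Split {S2,S3,S4,S6,S7} by δ(·,0) → {S2,S4,S7} and {S3,S6}.
Refine {S0,S1,S5,S8,S9,S10} on symbol 0: members go to different blocks, giving {S1,S5,S9,S10} and {S0,S8}.
The partition is now stable with 4 blocks: {S2,S4,S7} | {S1,S5,S9,S10} | {S3,S6} | {S0,S8}.
S1 and S8 end up in different blocks, so they are distinguishable. For instance, the string '0' is accepted from only S1.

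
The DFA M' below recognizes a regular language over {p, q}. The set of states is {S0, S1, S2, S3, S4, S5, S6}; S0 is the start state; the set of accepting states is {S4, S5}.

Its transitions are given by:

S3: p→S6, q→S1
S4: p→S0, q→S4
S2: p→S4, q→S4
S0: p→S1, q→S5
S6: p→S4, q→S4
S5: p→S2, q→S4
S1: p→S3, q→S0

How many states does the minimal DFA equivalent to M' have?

6

Start with accepting vs non-accepting: {S4,S5} | {S0,S1,S2,S3,S6}.
Split {S0,S1,S2,S3,S6} by δ(·,p) → {S0,S1,S3} and {S2,S6}.
Split {S4,S5} by δ(·,p) → {S4} and {S5}.
Split {S0,S1,S3} by δ(·,p) → {S0,S1} and {S3}.
On input p, block {S0,S1} splits into {S0} and {S1}.
Stable partition: {S4} | {S0} | {S2,S6} | {S5} | {S3} | {S1} — 6 equivalence classes.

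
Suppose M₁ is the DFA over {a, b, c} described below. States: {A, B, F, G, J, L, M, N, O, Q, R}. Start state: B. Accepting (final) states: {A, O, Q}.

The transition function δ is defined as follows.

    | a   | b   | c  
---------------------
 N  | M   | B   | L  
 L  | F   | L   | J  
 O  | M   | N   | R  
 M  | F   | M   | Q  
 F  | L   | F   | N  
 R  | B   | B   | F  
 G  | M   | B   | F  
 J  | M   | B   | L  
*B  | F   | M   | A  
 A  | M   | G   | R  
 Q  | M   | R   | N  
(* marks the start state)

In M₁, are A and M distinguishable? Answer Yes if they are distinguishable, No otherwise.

Yes

First remove the unreachable states {O}; 10 states remain.
P0 = {A,Q} | {B,F,G,J,L,M,N,R}.
Refine {B,F,G,J,L,M,N,R} on symbol c: members go to different blocks, giving {F,G,J,L,N,R} and {B,M}.
Split {F,G,J,L,N,R} by δ(·,a) → {G,J,N,R} and {F,L}.
Stable partition: {A,Q} | {G,J,N,R} | {B,M} | {F,L} — 4 equivalence classes.
A and M end up in different blocks, so they are distinguishable. For instance, the string 'ε' is accepted from only A.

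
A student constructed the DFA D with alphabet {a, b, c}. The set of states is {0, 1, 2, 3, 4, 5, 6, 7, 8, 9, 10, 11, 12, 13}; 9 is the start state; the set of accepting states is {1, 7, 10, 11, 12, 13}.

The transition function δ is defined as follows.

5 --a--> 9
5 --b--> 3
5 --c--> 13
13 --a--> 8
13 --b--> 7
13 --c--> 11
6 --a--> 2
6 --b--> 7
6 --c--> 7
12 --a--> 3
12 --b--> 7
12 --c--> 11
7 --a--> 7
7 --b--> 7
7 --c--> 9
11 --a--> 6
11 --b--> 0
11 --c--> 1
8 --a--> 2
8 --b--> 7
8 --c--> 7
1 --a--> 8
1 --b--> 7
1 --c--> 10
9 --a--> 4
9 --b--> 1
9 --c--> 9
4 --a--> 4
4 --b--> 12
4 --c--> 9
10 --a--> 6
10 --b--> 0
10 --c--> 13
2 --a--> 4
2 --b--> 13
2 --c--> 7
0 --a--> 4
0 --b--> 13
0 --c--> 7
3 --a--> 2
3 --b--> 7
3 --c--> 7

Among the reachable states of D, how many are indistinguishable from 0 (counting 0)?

First remove the unreachable states {5}; 13 states remain.
Start with accepting vs non-accepting: {1,7,10,11,12,13} | {0,2,3,4,6,8,9}.
Refine {1,7,10,11,12,13} on symbol a: members go to different blocks, giving {1,10,11,12,13} and {7}.
On input b, block {1,10,11,12,13} splits into {1,12,13} and {10,11}.
Refine {0,2,3,4,6,8,9} on symbol b: members go to different blocks, giving {0,2,4,9} and {3,6,8}.
Split {0,2,4,9} by δ(·,c) → {0,2} and {4,9}.
Stable partition: {1,12,13} | {0,2} | {7} | {10,11} | {3,6,8} | {4,9} — 6 equivalence classes.
The equivalence class containing 0 is {0,2}, of size 2.

2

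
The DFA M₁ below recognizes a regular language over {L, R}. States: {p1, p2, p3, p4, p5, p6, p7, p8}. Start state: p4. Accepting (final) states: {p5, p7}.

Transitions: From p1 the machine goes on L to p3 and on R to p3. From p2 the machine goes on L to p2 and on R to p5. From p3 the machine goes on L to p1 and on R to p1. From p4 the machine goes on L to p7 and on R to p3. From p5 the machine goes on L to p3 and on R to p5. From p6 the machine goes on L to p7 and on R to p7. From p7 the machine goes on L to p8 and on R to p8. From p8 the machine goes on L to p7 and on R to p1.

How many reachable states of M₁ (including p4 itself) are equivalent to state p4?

2

First remove the unreachable states {p2,p5,p6}; 5 states remain.
P0 = {p7} | {p1,p3,p4,p8}.
Split {p1,p3,p4,p8} by δ(·,L) → {p1,p3} and {p4,p8}.
The partition is now stable with 3 blocks: {p7} | {p1,p3} | {p4,p8}.
The equivalence class containing p4 is {p4,p8}, of size 2.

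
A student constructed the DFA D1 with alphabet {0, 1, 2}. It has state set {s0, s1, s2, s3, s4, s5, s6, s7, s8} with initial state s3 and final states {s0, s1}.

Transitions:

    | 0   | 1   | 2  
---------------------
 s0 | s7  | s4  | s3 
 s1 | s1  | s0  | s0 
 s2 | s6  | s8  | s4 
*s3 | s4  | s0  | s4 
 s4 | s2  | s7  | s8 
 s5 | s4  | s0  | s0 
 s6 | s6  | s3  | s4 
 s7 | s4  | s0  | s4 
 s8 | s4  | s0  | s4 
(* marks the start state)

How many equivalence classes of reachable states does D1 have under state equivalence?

4

First remove the unreachable states {s1,s5}; 7 states remain.
Start with accepting vs non-accepting: {s0} | {s2,s3,s4,s6,s7,s8}.
Split {s2,s3,s4,s6,s7,s8} by δ(·,1) → {s2,s4,s6} and {s3,s7,s8}.
Refine {s2,s4,s6} on symbol 2: members go to different blocks, giving {s2,s6} and {s4}.
Stable partition: {s0} | {s2,s6} | {s3,s7,s8} | {s4} — 4 equivalence classes.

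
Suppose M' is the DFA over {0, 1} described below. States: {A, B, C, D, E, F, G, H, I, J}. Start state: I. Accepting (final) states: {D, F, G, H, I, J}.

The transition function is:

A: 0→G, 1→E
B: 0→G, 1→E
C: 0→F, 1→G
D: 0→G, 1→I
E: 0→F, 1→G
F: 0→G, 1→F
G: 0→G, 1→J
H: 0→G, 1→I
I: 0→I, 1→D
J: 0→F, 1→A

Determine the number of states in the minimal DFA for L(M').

7

Reachable states from the start: {A,D,E,F,G,I,J}. Unreachable: {B,C,H} — drop them.
P0 = {D,F,G,I,J} | {A,E}.
Refine {D,F,G,I,J} on symbol 1: members go to different blocks, giving {D,F,G,I} and {J}.
Refine {D,F,G,I} on symbol 1: members go to different blocks, giving {D,F,I} and {G}.
Refine {D,F,I} on symbol 0: members go to different blocks, giving {D,F} and {I}.
Refine {D,F} on symbol 1: members go to different blocks, giving {D} and {F}.
On input 0, block {A,E} splits into {A} and {E}.
No further refinement is possible. Final partition (7 blocks): {D} | {A} | {J} | {G} | {I} | {F} | {E}.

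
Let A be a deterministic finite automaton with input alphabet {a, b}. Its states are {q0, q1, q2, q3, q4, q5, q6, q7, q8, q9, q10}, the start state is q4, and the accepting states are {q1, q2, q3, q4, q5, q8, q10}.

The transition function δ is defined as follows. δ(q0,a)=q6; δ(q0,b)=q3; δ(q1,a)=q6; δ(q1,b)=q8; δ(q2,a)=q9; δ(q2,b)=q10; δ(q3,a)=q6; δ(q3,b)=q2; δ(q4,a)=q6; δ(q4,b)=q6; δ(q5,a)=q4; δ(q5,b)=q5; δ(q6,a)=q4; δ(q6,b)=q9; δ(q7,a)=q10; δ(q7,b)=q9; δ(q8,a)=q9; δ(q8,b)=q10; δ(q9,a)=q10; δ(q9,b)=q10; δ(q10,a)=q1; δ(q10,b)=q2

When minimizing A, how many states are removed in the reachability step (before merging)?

4

No path from q4 leads to q0, q3, q5, q7; the other 7 states are all reachable.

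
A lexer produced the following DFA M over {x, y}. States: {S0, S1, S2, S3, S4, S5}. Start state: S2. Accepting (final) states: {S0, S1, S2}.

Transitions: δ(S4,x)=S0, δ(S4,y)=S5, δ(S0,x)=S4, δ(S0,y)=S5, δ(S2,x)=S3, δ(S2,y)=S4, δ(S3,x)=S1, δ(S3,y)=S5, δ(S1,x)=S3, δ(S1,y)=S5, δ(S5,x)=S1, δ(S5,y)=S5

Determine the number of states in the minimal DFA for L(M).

Initial partition by acceptance: {S0,S1,S2} | {S3,S4,S5}.
The partition is now stable with 2 blocks: {S0,S1,S2} | {S3,S4,S5}.

2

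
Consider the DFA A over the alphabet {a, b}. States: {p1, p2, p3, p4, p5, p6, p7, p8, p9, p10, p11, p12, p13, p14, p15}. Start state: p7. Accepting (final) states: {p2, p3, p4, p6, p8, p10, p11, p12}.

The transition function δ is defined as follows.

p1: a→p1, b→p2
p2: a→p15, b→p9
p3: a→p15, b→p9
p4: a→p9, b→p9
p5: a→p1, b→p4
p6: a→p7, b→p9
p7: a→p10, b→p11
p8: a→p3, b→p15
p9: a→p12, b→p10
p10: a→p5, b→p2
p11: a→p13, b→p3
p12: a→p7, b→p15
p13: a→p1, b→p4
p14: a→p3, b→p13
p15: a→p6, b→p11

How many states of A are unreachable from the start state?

2

Starting at p7 and following transitions, the reachable set is {p1, p2, p3, p4, p5, p6, p7, p9, p10, p11, p12, p13, p15}. That leaves p8, p14 unreachable — 2 in total.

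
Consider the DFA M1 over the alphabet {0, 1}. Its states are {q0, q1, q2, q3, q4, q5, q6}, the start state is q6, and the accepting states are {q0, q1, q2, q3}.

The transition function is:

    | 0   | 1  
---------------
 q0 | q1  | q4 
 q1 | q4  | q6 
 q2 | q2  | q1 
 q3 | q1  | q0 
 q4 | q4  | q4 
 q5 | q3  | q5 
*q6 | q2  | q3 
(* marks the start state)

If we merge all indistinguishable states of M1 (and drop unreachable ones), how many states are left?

First remove the unreachable states {q5}; 6 states remain.
Initial partition by acceptance: {q0,q1,q2,q3} | {q4,q6}.
Split {q0,q1,q2,q3} by δ(·,0) → {q0,q2,q3} and {q1}.
Refine {q0,q2,q3} on symbol 0: members go to different blocks, giving {q0,q3} and {q2}.
Split {q0,q3} by δ(·,1) → {q0} and {q3}.
On input 0, block {q4,q6} splits into {q4} and {q6}.
The partition is now stable with 6 blocks: {q0} | {q4} | {q1} | {q2} | {q3} | {q6}.

6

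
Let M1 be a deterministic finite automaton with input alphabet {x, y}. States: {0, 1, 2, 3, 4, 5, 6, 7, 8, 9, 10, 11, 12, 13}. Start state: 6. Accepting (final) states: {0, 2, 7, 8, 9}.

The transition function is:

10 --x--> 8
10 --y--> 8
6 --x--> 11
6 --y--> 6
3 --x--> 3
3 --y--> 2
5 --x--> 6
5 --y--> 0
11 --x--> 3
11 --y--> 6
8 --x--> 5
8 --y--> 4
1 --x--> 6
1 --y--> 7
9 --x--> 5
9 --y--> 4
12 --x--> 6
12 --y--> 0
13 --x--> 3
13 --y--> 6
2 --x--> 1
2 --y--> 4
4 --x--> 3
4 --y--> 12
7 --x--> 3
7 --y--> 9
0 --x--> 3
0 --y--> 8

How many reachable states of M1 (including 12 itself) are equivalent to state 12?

3

Reachable states from the start: {0,1,2,3,4,5,6,7,8,9,11,12}. Unreachable: {10,13} — drop them.
P0 = {0,2,7,8,9} | {1,3,4,5,6,11,12}.
On input y, block {0,2,7,8,9} splits into {2,8,9} and {0,7}.
Refine {1,3,4,5,6,11,12} on symbol y: members go to different blocks, giving {1,5,12} and {4,6,11} and {3}.
Refine {4,6,11} on symbol x: members go to different blocks, giving {4,11} and {6}.
On input y, block {4,11} splits into {4} and {11}.
Stable partition: {2,8,9} | {1,5,12} | {0,7} | {4} | {3} | {6} | {11} — 7 equivalence classes.
State 12 belongs to the block {1,5,12}, which has 3 states.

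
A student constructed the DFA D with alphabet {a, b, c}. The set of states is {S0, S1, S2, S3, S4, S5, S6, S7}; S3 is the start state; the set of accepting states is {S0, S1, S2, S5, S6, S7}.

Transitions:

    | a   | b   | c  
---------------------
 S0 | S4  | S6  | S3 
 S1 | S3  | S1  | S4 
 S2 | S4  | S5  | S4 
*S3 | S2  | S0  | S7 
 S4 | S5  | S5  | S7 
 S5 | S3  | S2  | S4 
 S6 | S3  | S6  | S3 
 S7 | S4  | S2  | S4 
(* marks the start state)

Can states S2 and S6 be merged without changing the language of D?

States {S1} cannot be reached from the start state, so discard them.
Initial partition by acceptance: {S0,S2,S5,S6,S7} | {S3,S4}.
No further refinement is possible. Final partition (2 blocks): {S0,S2,S5,S6,S7} | {S3,S4}.
S2 and S6 lie in the same block of the stable partition, so they are equivalent — no string distinguishes them.

Yes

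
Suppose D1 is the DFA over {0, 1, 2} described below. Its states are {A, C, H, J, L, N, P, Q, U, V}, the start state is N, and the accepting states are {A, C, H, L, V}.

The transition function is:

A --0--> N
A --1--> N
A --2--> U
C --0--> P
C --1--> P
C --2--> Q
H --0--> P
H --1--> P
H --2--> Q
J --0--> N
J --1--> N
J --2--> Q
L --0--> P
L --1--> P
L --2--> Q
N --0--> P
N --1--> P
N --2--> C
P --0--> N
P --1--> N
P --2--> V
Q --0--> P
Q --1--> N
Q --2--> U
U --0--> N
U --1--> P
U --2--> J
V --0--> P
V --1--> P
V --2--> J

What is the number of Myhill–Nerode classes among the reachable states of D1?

3

States {A,H,L} cannot be reached from the start state, so discard them.
Initial partition by acceptance: {C,V} | {J,N,P,Q,U}.
Split {J,N,P,Q,U} by δ(·,2) → {J,Q,U} and {N,P}.
The partition is now stable with 3 blocks: {C,V} | {J,Q,U} | {N,P}.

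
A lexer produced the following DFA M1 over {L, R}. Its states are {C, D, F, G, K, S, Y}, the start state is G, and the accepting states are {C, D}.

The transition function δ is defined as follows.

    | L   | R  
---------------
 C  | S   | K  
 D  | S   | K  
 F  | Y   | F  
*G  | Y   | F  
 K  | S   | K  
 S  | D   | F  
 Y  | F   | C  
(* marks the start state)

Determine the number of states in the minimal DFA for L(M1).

5

All states are reachable from the start state.
P0 = {C,D} | {F,G,K,S,Y}.
Refine {F,G,K,S,Y} on symbol L: members go to different blocks, giving {F,G,K,Y} and {S}.
Split {F,G,K,Y} by δ(·,L) → {F,G,Y} and {K}.
On input R, block {F,G,Y} splits into {F,G} and {Y}.
The partition is now stable with 5 blocks: {C,D} | {F,G} | {S} | {K} | {Y}.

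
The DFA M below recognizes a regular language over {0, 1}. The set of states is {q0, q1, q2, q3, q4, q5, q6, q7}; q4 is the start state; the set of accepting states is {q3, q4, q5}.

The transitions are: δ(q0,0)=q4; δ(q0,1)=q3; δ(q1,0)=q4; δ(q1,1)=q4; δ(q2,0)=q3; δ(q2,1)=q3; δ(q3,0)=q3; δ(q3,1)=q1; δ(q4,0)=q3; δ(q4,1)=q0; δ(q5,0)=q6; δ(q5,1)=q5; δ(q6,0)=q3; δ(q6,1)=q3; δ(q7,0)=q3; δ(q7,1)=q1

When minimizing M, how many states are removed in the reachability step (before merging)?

4

BFS from q4 reaches {q0, q1, q3, q4}; the 4 state(s) q2, q5, q6, q7 are never visited.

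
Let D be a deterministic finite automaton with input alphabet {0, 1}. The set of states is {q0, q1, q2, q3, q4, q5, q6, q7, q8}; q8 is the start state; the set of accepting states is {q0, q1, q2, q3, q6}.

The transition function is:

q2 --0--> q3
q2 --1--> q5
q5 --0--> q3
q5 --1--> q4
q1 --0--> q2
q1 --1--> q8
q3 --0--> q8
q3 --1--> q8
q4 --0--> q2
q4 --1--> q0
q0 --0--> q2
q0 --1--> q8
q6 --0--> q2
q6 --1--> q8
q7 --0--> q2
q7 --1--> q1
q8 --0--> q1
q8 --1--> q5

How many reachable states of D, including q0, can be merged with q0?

States {q6,q7} cannot be reached from the start state, so discard them.
Start with accepting vs non-accepting: {q0,q1,q2,q3} | {q4,q5,q8}.
Refine {q0,q1,q2,q3} on symbol 0: members go to different blocks, giving {q0,q1,q2} and {q3}.
Split {q0,q1,q2} by δ(·,0) → {q0,q1} and {q2}.
Split {q4,q5,q8} by δ(·,0) → {q4} and {q5} and {q8}.
No further refinement is possible. Final partition (6 blocks): {q0,q1} | {q4} | {q3} | {q2} | {q5} | {q8}.
The equivalence class containing q0 is {q0,q1}, of size 2.

2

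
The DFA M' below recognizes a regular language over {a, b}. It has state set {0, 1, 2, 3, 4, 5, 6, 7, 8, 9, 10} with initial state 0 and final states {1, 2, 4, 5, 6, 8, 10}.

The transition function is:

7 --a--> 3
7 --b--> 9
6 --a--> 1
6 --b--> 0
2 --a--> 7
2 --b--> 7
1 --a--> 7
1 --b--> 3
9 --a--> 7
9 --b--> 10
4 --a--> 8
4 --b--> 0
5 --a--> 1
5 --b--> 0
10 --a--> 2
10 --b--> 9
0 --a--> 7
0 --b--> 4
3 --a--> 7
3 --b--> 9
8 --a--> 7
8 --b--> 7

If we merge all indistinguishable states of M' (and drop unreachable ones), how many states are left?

4

States {1,5,6} cannot be reached from the start state, so discard them.
Initial partition by acceptance: {2,4,8,10} | {0,3,7,9}.
Refine {2,4,8,10} on symbol a: members go to different blocks, giving {2,8} and {4,10}.
On input b, block {0,3,7,9} splits into {0,9} and {3,7}.
The partition is now stable with 4 blocks: {2,8} | {0,9} | {4,10} | {3,7}.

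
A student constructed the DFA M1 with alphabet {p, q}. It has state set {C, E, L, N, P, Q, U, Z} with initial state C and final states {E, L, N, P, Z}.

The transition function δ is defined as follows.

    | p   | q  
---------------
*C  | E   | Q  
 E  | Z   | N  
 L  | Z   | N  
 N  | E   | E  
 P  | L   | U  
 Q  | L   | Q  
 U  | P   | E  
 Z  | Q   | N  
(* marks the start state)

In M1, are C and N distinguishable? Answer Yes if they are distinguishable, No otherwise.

Yes

Reachable states from the start: {C,E,L,N,Q,Z}. Unreachable: {P,U} — drop them.
Initial partition by acceptance: {E,L,N,Z} | {C,Q}.
Split {E,L,N,Z} by δ(·,p) → {E,L,N} and {Z}.
Split {E,L,N} by δ(·,p) → {E,L} and {N}.
No further refinement is possible. Final partition (4 blocks): {E,L} | {C,Q} | {Z} | {N}.
C and N end up in different blocks, so they are distinguishable. For instance, the string 'ε' is accepted from only N.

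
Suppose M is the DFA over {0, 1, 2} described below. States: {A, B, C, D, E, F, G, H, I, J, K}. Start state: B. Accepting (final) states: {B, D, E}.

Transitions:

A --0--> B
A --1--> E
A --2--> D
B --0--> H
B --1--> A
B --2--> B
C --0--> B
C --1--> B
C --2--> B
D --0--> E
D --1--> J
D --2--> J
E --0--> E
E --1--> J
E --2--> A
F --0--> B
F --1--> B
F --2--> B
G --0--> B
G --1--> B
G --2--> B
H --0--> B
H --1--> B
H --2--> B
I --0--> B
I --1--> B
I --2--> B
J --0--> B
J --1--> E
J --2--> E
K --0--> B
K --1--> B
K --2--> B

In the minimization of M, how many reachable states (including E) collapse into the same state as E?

2

Reachable states from the start: {A,B,D,E,H,J}. Unreachable: {C,F,G,I,K} — drop them.
P0 = {B,D,E} | {A,H,J}.
On input 0, block {B,D,E} splits into {D,E} and {B}.
Refine {A,H,J} on symbol 1: members go to different blocks, giving {A,J} and {H}.
Stable partition: {D,E} | {A,J} | {B} | {H} — 4 equivalence classes.
State E belongs to the block {D,E}, which has 2 states.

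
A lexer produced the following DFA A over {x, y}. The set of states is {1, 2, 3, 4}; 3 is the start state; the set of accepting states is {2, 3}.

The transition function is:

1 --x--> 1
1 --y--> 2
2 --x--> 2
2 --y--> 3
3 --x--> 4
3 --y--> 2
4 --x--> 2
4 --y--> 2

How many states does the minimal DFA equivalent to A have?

3

First remove the unreachable states {1}; 3 states remain.
Start with accepting vs non-accepting: {2,3} | {4}.
Split {2,3} by δ(·,x) → {2} and {3}.
Stable partition: {2} | {4} | {3} — 3 equivalence classes.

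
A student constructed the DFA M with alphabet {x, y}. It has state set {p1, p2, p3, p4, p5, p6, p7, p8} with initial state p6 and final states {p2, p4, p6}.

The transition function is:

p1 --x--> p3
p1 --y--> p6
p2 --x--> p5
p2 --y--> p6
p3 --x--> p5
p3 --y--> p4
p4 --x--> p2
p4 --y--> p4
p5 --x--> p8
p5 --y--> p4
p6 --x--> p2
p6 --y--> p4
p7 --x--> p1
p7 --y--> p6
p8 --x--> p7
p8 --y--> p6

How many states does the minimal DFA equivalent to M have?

P0 = {p2,p4,p6} | {p1,p3,p5,p7,p8}.
Split {p2,p4,p6} by δ(·,x) → {p4,p6} and {p2}.
Stable partition: {p4,p6} | {p1,p3,p5,p7,p8} | {p2} — 3 equivalence classes.

3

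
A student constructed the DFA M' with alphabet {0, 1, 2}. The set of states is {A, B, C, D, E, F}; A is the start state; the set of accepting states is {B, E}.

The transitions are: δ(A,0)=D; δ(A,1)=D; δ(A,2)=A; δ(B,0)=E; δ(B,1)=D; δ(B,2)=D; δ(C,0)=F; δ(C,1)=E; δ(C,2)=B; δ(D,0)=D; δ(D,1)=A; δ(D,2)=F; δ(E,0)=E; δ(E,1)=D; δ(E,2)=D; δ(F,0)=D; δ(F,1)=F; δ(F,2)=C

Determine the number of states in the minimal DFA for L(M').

5

Initial partition by acceptance: {B,E} | {A,C,D,F}.
Split {A,C,D,F} by δ(·,1) → {A,D,F} and {C}.
On input 2, block {A,D,F} splits into {A,D} and {F}.
Split {A,D} by δ(·,2) → {A} and {D}.
No further refinement is possible. Final partition (5 blocks): {B,E} | {A} | {C} | {F} | {D}.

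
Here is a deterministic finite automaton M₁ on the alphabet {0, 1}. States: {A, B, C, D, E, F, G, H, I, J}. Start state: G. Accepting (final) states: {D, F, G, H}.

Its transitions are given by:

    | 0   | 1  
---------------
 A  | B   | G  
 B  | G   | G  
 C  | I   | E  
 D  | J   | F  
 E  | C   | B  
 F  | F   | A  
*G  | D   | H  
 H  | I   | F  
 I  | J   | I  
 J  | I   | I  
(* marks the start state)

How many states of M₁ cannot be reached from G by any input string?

2

BFS from G reaches {A, B, D, F, G, H, I, J}; the 2 state(s) C, E are never visited.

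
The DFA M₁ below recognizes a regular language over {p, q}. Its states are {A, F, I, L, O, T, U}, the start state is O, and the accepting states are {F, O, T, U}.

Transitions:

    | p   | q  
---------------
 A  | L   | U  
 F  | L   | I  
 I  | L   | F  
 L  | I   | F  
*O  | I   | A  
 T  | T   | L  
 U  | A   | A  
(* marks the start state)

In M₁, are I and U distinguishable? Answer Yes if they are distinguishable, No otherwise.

Yes

First remove the unreachable states {T}; 6 states remain.
P0 = {F,O,U} | {A,I,L}.
The partition is now stable with 2 blocks: {F,O,U} | {A,I,L}.
I and U end up in different blocks, so they are distinguishable. For instance, the string 'ε' is accepted from only U.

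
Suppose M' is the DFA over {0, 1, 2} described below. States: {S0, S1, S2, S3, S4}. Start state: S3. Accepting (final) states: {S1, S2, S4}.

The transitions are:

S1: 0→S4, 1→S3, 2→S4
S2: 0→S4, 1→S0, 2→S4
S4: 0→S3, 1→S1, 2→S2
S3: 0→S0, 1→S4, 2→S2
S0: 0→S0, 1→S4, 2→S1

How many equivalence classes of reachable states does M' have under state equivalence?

Every state is reachable, so we keep all 5.
Start with accepting vs non-accepting: {S1,S2,S4} | {S0,S3}.
Split {S1,S2,S4} by δ(·,0) → {S1,S2} and {S4}.
The partition is now stable with 3 blocks: {S1,S2} | {S0,S3} | {S4}.

3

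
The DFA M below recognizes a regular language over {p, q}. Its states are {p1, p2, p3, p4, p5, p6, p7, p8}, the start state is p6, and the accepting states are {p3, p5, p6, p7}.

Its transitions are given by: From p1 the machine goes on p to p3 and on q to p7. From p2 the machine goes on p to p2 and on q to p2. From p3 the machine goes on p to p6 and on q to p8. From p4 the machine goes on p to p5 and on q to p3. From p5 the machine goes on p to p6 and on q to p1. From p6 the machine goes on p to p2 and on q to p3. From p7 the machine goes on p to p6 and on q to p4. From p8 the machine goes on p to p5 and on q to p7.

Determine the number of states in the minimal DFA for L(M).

4

Start with accepting vs non-accepting: {p3,p5,p6,p7} | {p1,p2,p4,p8}.
Refine {p3,p5,p6,p7} on symbol p: members go to different blocks, giving {p3,p5,p7} and {p6}.
On input p, block {p1,p2,p4,p8} splits into {p1,p4,p8} and {p2}.
The partition is now stable with 4 blocks: {p3,p5,p7} | {p1,p4,p8} | {p6} | {p2}.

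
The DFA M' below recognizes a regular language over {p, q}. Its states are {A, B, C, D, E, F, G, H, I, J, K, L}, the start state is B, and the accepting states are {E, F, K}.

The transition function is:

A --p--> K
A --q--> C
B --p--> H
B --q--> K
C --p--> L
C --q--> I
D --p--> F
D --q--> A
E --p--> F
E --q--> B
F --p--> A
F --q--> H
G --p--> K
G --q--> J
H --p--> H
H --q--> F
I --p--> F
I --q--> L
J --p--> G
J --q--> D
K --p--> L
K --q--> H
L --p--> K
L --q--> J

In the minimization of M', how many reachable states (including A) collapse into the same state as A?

3

First remove the unreachable states {E}; 11 states remain.
Start with accepting vs non-accepting: {F,K} | {A,B,C,D,G,H,I,J,L}.
On input p, block {A,B,C,D,G,H,I,J,L} splits into {A,D,G,I,L} and {B,C,H,J}.
On input q, block {A,D,G,I,L} splits into {A,G,L} and {D,I}.
Split {B,C,H,J} by δ(·,p) → {B,H} and {C,J}.
The partition is now stable with 5 blocks: {F,K} | {A,G,L} | {B,H} | {D,I} | {C,J}.
State A belongs to the block {A,G,L}, which has 3 states.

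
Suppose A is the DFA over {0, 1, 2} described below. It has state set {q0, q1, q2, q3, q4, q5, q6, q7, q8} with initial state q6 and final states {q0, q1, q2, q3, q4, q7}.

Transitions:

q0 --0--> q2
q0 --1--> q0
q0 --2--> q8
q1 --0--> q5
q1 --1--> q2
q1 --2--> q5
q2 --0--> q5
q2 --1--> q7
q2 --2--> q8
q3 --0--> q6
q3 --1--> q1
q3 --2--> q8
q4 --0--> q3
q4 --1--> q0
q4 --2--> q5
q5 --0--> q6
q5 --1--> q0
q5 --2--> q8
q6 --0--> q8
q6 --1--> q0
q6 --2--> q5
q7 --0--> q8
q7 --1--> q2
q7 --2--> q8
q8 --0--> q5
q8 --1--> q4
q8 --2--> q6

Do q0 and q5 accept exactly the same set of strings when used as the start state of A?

No

Every state is reachable, so we keep all 9.
P0 = {q0,q1,q2,q3,q4,q7} | {q5,q6,q8}.
On input 0, block {q0,q1,q2,q3,q4,q7} splits into {q1,q2,q3,q7} and {q0,q4}.
No further refinement is possible. Final partition (3 blocks): {q1,q2,q3,q7} | {q5,q6,q8} | {q0,q4}.
q0 and q5 end up in different blocks, so they are distinguishable. For instance, the string 'ε' is accepted from only q0.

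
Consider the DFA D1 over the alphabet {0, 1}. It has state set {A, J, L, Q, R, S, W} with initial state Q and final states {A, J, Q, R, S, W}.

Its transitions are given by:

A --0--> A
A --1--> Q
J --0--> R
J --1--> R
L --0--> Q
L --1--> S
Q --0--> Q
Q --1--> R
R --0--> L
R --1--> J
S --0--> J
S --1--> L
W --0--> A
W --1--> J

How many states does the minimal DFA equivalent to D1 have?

States {A,W} cannot be reached from the start state, so discard them.
Initial partition by acceptance: {J,Q,R,S} | {L}.
On input 0, block {J,Q,R,S} splits into {J,Q,S} and {R}.
Refine {J,Q,S} on symbol 0: members go to different blocks, giving {Q,S} and {J}.
On input 0, block {Q,S} splits into {S} and {Q}.
The partition is now stable with 5 blocks: {S} | {L} | {R} | {J} | {Q}.

5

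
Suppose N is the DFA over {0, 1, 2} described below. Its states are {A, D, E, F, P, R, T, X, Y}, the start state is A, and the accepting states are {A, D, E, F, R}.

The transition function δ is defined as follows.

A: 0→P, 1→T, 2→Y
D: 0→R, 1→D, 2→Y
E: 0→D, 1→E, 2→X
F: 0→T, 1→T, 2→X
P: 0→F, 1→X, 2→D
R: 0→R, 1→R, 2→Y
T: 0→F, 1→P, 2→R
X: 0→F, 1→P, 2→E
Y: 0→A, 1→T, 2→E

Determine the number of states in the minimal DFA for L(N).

All states are reachable from the start state.
P0 = {A,D,E,F,R} | {P,T,X,Y}.
Split {A,D,E,F,R} by δ(·,0) → {D,E,R} and {A,F}.
Stable partition: {D,E,R} | {P,T,X,Y} | {A,F} — 3 equivalence classes.

3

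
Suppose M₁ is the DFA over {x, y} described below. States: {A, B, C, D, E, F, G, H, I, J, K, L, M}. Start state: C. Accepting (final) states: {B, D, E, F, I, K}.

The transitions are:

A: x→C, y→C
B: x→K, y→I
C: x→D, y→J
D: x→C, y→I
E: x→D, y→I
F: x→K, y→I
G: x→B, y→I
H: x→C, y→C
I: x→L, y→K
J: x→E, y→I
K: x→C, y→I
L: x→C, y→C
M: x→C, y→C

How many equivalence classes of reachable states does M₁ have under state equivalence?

States {A,B,F,G,H,M} cannot be reached from the start state, so discard them.
P0 = {D,E,I,K} | {C,J,L}.
Split {D,E,I,K} by δ(·,x) → {D,I,K} and {E}.
Refine {C,J,L} on symbol x: members go to different blocks, giving {C} and {J} and {L}.
Split {D,I,K} by δ(·,x) → {D,K} and {I}.
No further refinement is possible. Final partition (6 blocks): {D,K} | {C} | {E} | {J} | {L} | {I}.

6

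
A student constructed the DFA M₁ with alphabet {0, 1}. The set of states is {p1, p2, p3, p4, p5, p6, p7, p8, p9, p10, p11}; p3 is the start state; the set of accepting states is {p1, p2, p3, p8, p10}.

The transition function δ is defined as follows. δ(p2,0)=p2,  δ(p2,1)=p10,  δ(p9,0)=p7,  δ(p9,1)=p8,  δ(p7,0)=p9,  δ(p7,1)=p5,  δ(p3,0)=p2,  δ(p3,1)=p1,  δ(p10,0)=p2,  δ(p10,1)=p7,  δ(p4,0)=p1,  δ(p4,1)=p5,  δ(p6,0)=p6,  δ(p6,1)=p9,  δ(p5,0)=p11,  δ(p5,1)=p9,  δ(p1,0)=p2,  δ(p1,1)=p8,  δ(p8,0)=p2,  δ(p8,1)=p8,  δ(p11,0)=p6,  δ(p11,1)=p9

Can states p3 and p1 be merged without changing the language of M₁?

Yes

Reachable states from the start: {p1,p2,p3,p5,p6,p7,p8,p9,p10,p11}. Unreachable: {p4} — drop them.
P0 = {p1,p2,p3,p8,p10} | {p5,p6,p7,p9,p11}.
Refine {p1,p2,p3,p8,p10} on symbol 1: members go to different blocks, giving {p1,p2,p3,p8} and {p10}.
On input 1, block {p1,p2,p3,p8} splits into {p1,p3,p8} and {p2}.
Refine {p5,p6,p7,p9,p11} on symbol 1: members go to different blocks, giving {p5,p6,p7,p11} and {p9}.
Split {p5,p6,p7,p11} by δ(·,0) → {p5,p6,p11} and {p7}.
No further refinement is possible. Final partition (6 blocks): {p1,p3,p8} | {p5,p6,p11} | {p10} | {p2} | {p9} | {p7}.
p3 and p1 lie in the same block of the stable partition, so they are equivalent — no string distinguishes them.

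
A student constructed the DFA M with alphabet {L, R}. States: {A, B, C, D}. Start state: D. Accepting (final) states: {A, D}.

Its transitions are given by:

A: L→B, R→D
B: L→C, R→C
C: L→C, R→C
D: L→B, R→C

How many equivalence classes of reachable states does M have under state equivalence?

Reachable states from the start: {B,C,D}. Unreachable: {A} — drop them.
Start with accepting vs non-accepting: {D} | {B,C}.
Stable partition: {D} | {B,C} — 2 equivalence classes.

2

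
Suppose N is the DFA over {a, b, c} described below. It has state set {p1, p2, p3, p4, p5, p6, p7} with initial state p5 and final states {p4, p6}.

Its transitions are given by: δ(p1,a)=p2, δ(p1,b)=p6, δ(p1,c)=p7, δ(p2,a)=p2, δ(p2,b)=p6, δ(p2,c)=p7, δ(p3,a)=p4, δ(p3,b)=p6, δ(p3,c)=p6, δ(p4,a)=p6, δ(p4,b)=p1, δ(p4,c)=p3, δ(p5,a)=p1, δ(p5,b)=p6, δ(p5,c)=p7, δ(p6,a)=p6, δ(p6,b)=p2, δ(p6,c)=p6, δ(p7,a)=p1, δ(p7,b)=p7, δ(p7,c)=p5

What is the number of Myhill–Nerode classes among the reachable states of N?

3

States {p3,p4} cannot be reached from the start state, so discard them.
Start with accepting vs non-accepting: {p6} | {p1,p2,p5,p7}.
On input b, block {p1,p2,p5,p7} splits into {p1,p2,p5} and {p7}.
Stable partition: {p6} | {p1,p2,p5} | {p7} — 3 equivalence classes.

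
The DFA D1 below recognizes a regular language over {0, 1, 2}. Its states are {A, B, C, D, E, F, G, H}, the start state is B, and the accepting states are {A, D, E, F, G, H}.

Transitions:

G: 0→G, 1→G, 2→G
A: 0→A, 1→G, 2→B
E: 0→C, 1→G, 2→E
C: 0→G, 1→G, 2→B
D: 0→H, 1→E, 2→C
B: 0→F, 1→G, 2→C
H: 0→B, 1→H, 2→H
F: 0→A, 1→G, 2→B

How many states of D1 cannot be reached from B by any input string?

No path from B leads to D, E, H; the other 5 states are all reachable.

3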